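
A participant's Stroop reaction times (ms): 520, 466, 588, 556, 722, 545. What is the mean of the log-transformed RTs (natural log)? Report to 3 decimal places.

6.330

ln(RT): 6.2538, 6.1442, 6.3767, 6.3208, 6.5820, 6.3008
Σ ln(RT) = 37.9783
Mean = 37.9783/6 = 6.32972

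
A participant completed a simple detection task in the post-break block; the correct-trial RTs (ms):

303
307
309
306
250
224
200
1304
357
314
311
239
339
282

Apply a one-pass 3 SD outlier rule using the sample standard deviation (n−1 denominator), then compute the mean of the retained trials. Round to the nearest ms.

288 ms

n = 14, ΣRT = 5045, M = 360.357
Σ(x−M)² = 984597.21; s = √(984597.21/13) = 275.206
Cutoffs: 360.357 ± 3·275.206 → [-465.3, 1186.0]
Outside: 1304 → excluded.
Retained (n=13): Σ = 3741, mean = 3741/13 = 287.769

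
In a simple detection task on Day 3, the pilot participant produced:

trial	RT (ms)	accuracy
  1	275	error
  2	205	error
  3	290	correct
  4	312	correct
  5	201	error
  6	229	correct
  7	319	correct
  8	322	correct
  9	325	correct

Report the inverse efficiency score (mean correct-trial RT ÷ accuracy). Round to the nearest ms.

Correct trials (n=6): 290, 312, 229, 319, 322, 325
Mean correct RT = 1797/6 = 299.5000 ms
Proportion correct = 6/9
IES = 299.5000 / (6/9) = 449.250 ms

449 ms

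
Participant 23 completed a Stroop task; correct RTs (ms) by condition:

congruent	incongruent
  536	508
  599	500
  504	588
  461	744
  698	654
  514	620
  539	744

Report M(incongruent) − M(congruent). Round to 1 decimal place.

M(congruent) = 3851/7 = 550.143
M(incongruent) = 4358/7 = 622.571
Difference = 622.571 − 550.143 = 72.429 ms

72.4 ms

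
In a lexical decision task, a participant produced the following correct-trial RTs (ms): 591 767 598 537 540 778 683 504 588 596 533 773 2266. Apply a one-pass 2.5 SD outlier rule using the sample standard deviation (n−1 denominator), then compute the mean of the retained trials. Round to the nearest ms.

n = 13, ΣRT = 9754, M = 750.308
Σ(x−M)² = 2599764.77; s = √(2599764.77/12) = 465.454
Cutoffs: 750.308 ± 2.5·465.454 → [-413.3, 1913.9]
Outside: 2266 → excluded.
Retained (n=12): Σ = 7488, mean = 7488/12 = 624.000

624 ms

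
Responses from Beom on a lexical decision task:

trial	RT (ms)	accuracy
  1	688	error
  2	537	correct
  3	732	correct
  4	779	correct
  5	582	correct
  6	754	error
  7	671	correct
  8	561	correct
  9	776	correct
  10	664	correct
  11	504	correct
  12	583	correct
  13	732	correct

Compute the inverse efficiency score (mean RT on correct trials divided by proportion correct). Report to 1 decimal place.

Correct trials (n=11): 537, 732, 779, 582, 671, 561, 776, 664, 504, 583, 732
Mean correct RT = 7121/11 = 647.3636 ms
Proportion correct = 11/13
IES = 647.3636 / (11/13) = 765.066 ms

765.1 ms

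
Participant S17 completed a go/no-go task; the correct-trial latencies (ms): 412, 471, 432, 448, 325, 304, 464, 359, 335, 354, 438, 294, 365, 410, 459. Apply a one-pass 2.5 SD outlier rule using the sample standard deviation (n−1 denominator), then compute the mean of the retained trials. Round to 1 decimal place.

391.3 ms

n = 15, ΣRT = 5870, M = 391.333
Σ(x−M)² = 51831.33; s = √(51831.33/14) = 60.846
Cutoffs: 391.333 ± 2.5·60.846 → [239.2, 543.4]
No RTs fall outside the cutoffs; all 15 retained. Mean = 5870/15 = 391.333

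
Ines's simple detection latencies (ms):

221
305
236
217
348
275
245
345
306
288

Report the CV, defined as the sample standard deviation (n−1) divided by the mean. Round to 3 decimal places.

n = 10, Σ = 2786, M = 278.6000
Σ(x−M)² = 20830.400; s = √(20830.400/9) = 48.1091
CV = 48.1091 / 278.6000 = 0.17268

0.173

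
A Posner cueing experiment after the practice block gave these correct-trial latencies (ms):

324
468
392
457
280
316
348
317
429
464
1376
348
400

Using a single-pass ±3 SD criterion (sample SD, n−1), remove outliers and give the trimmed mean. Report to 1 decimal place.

378.6 ms

n = 13, ΣRT = 5919, M = 455.308
Σ(x−M)² = 965212.77; s = √(965212.77/12) = 283.610
Cutoffs: 455.308 ± 3·283.610 → [-395.5, 1306.1]
Outside: 1376 → excluded.
Retained (n=12): Σ = 4543, mean = 4543/12 = 378.583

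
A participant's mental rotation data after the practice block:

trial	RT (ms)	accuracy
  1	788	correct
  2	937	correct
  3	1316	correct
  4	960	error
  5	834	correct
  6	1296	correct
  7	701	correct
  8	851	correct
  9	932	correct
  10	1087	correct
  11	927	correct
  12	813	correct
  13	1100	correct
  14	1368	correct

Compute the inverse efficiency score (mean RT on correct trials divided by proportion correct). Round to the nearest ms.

Correct trials (n=13): 788, 937, 1316, 834, 1296, 701, 851, 932, 1087, 927, 813, 1100, 1368
Mean correct RT = 12950/13 = 996.1538 ms
Proportion correct = 13/14
IES = 996.1538 / (13/14) = 1072.781 ms

1073 ms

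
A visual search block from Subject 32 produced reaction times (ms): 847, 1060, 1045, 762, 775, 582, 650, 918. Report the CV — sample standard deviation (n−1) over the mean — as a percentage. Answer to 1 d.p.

20.8%

n = 8, Σ = 6639, M = 829.8750
Σ(x−M)² = 208710.875; s = √(208710.875/7) = 172.6726
CV = 172.6726 / 829.8750 = 0.20807 = 20.807%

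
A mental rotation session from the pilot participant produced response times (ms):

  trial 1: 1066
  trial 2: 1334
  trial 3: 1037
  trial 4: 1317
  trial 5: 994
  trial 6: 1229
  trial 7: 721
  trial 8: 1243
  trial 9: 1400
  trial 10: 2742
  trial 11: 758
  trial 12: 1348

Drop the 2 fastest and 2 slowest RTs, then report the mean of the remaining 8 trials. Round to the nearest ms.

1196 ms

Sorted: 721, 758, 994, 1037, 1066, 1229, 1243, 1317, 1334, 1348, 1400, 2742
Drop lowest 2 (721, 758) and highest 2 (1400, 2742)
Remaining (n=8): Σ = 9568, mean = 9568/8 = 1196.000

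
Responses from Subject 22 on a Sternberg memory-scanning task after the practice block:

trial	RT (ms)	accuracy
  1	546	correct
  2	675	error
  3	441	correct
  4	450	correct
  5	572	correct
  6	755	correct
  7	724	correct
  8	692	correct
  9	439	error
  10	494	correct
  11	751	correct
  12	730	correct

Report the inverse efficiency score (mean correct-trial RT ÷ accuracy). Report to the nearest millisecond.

Correct trials (n=10): 546, 441, 450, 572, 755, 724, 692, 494, 751, 730
Mean correct RT = 6155/10 = 615.5000 ms
Proportion correct = 10/12
IES = 615.5000 / (10/12) = 738.600 ms

739 ms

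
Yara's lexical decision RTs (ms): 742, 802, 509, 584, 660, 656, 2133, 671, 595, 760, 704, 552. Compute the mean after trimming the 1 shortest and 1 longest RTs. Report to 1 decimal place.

Sorted: 509, 552, 584, 595, 656, 660, 671, 704, 742, 760, 802, 2133
Drop lowest 1 (509) and highest 1 (2133)
Remaining (n=10): Σ = 6726, mean = 6726/10 = 672.600

672.6 ms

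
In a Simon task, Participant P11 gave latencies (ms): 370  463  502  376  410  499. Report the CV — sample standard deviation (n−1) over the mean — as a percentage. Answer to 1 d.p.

n = 6, Σ = 2620, M = 436.6667
Σ(x−M)² = 17683.333; s = √(17683.333/5) = 59.4699
CV = 59.4699 / 436.6667 = 0.13619 = 13.619%

13.6%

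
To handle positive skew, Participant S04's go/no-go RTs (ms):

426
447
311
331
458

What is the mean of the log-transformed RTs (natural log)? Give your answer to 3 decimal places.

ln(RT): 6.0544, 6.1026, 5.7398, 5.8021, 6.1269
Σ ln(RT) = 29.8258
Mean = 29.8258/5 = 5.96516

5.965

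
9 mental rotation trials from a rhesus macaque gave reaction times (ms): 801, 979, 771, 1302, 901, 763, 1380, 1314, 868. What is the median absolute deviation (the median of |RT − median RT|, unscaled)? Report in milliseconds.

130 ms

Sorted: 763, 771, 801, 868, 901, 979, 1302, 1314, 1380 → median = 901
|x − 901|: 100, 78, 130, 401, 0, 138, 479, 413, 33
Sorted deviations: 0, 33, 78, 100, 130, 138, 401, 413, 479 → MAD = 130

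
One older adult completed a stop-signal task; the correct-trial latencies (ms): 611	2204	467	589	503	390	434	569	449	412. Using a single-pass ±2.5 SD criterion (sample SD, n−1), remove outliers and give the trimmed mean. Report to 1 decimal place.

n = 10, ΣRT = 6628, M = 662.800
Σ(x−M)² = 2691479.60; s = √(2691479.60/9) = 546.858
Cutoffs: 662.800 ± 2.5·546.858 → [-704.3, 2029.9]
Outside: 2204 → excluded.
Retained (n=9): Σ = 4424, mean = 4424/9 = 491.556

491.6 ms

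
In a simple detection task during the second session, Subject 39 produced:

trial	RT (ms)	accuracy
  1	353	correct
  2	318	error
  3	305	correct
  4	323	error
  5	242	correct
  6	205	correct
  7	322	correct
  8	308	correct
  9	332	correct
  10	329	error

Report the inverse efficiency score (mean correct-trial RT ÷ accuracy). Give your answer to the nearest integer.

Correct trials (n=7): 353, 305, 242, 205, 322, 308, 332
Mean correct RT = 2067/7 = 295.2857 ms
Proportion correct = 7/10
IES = 295.2857 / (7/10) = 421.837 ms

422 ms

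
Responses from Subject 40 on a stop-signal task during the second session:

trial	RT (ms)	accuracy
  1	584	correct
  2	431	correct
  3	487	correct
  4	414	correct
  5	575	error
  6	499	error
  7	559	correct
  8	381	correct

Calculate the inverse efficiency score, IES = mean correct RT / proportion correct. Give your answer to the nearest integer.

Correct trials (n=6): 584, 431, 487, 414, 559, 381
Mean correct RT = 2856/6 = 476.0000 ms
Proportion correct = 6/8
IES = 476.0000 / (6/8) = 634.667 ms

635 ms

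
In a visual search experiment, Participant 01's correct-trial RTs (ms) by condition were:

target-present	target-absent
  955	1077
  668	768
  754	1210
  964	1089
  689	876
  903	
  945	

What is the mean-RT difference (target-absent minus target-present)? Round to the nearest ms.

M(target-present) = 5878/7 = 839.714
M(target-absent) = 5020/5 = 1004.000
Difference = 1004.000 − 839.714 = 164.286 ms

164 ms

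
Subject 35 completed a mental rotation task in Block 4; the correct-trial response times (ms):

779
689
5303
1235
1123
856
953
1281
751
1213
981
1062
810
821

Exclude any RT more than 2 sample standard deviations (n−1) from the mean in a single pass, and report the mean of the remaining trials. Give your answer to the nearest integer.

n = 14, ΣRT = 17857, M = 1275.500
Σ(x−M)² = 17950743.50; s = √(17950743.50/13) = 1175.086
Cutoffs: 1275.500 ± 2·1175.086 → [-1074.7, 3625.7]
Outside: 5303 → excluded.
Retained (n=13): Σ = 12554, mean = 12554/13 = 965.692

966 ms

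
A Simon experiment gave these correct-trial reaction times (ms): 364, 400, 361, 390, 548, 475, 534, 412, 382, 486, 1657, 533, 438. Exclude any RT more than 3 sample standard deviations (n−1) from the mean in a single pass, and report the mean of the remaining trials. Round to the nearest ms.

444 ms

n = 13, ΣRT = 6980, M = 536.923
Σ(x−M)² = 1411724.92; s = √(1411724.92/12) = 342.992
Cutoffs: 536.923 ± 3·342.992 → [-492.1, 1565.9]
Outside: 1657 → excluded.
Retained (n=12): Σ = 5323, mean = 5323/12 = 443.583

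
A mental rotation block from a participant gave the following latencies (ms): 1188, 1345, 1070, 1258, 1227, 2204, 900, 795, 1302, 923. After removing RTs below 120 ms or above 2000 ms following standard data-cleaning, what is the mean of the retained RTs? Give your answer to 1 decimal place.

Excluded: 2204
Retained (n=9): Σ = 10008
Mean = 10008/9 = 1112.0000

1112.0 ms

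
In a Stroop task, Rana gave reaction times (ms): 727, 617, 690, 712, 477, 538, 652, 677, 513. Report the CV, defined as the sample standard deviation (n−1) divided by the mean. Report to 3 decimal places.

0.148

n = 9, Σ = 5603, M = 622.5556
Σ(x−M)² = 67658.222; s = √(67658.222/8) = 91.9635
CV = 91.9635 / 622.5556 = 0.14772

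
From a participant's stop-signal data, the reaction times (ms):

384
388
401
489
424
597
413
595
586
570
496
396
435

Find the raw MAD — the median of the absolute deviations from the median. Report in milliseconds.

Sorted: 384, 388, 396, 401, 413, 424, 435, 489, 496, 570, 586, 595, 597 → median = 435
|x − 435|: 51, 47, 34, 54, 11, 162, 22, 160, 151, 135, 61, 39, 0
Sorted deviations: 0, 11, 22, 34, 39, 47, 51, 54, 61, 135, 151, 160, 162 → MAD = 51

51 ms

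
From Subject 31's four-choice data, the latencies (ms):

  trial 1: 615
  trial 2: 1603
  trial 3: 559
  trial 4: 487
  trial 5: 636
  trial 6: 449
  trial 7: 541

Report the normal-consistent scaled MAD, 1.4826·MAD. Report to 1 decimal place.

106.7 ms

Sorted: 449, 487, 541, 559, 615, 636, 1603 → median = 559
|x − 559| sorted: 0, 18, 56, 72, 77, 110, 1044 → MAD = 72
Robust SD ≈ 1.4826 × 72 = 106.747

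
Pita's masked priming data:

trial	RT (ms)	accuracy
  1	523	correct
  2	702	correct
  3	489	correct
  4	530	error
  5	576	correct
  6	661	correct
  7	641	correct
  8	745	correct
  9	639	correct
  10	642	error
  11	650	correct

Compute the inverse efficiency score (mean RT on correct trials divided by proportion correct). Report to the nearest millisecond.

764 ms

Correct trials (n=9): 523, 702, 489, 576, 661, 641, 745, 639, 650
Mean correct RT = 5626/9 = 625.1111 ms
Proportion correct = 9/11
IES = 625.1111 / (9/11) = 764.025 ms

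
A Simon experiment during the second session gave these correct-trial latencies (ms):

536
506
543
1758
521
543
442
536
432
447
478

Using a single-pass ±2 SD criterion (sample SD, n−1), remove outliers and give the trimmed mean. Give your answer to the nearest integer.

498 ms

n = 11, ΣRT = 6742, M = 612.909
Σ(x−M)² = 1460378.91; s = √(1460378.91/10) = 382.149
Cutoffs: 612.909 ± 2·382.149 → [-151.4, 1377.2]
Outside: 1758 → excluded.
Retained (n=10): Σ = 4984, mean = 4984/10 = 498.400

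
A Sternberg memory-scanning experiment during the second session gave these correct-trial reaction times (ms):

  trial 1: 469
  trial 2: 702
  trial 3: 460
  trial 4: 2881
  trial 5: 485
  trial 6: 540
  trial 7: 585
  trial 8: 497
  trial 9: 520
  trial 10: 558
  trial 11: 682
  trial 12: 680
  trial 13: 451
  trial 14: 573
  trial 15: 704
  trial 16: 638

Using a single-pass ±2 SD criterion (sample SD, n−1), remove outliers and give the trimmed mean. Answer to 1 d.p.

n = 16, ΣRT = 11425, M = 714.062
Σ(x−M)² = 5126098.94; s = √(5126098.94/15) = 584.585
Cutoffs: 714.062 ± 2·584.585 → [-455.1, 1883.2]
Outside: 2881 → excluded.
Retained (n=15): Σ = 8544, mean = 8544/15 = 569.600

569.6 ms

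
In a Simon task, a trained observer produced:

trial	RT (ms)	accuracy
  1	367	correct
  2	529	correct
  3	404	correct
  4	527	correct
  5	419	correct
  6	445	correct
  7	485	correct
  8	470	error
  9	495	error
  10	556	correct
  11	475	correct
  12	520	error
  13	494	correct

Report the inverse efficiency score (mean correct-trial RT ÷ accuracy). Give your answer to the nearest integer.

611 ms

Correct trials (n=10): 367, 529, 404, 527, 419, 445, 485, 556, 475, 494
Mean correct RT = 4701/10 = 470.1000 ms
Proportion correct = 10/13
IES = 470.1000 / (10/13) = 611.130 ms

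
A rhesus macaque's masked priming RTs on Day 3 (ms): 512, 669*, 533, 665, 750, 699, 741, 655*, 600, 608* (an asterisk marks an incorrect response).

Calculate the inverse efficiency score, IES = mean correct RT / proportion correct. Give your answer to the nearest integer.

918 ms

Correct trials (n=7): 512, 533, 665, 750, 699, 741, 600
Mean correct RT = 4500/7 = 642.8571 ms
Proportion correct = 7/10
IES = 642.8571 / (7/10) = 918.367 ms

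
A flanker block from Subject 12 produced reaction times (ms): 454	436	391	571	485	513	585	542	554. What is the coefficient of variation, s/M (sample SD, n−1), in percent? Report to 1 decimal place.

n = 9, Σ = 4531, M = 503.4444
Σ(x−M)² = 35326.222; s = √(35326.222/8) = 66.4513
CV = 66.4513 / 503.4444 = 0.13199 = 13.199%

13.2%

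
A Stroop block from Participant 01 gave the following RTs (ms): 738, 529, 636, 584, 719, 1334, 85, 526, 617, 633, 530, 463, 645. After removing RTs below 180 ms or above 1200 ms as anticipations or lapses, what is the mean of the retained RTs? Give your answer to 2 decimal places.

601.82 ms

Excluded: 85, 1334
Retained (n=11): Σ = 6620
Mean = 6620/11 = 601.8182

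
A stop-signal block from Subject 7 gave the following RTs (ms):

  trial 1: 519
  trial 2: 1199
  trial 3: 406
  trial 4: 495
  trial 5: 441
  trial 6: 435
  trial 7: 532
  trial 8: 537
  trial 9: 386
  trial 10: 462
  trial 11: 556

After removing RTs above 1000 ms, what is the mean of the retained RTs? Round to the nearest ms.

477 ms

Excluded: 1199
Retained (n=10): Σ = 4769
Mean = 4769/10 = 476.9000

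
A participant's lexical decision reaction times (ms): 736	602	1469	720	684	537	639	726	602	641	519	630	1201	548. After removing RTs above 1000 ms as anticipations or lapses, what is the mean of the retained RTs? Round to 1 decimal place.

Excluded: 1201, 1469
Retained (n=12): Σ = 7584
Mean = 7584/12 = 632.0000

632.0 ms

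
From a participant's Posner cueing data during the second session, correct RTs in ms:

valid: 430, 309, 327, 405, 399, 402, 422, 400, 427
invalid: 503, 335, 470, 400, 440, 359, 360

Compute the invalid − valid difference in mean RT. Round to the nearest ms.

18 ms

M(valid) = 3521/9 = 391.222
M(invalid) = 2867/7 = 409.571
Difference = 409.571 − 391.222 = 18.349 ms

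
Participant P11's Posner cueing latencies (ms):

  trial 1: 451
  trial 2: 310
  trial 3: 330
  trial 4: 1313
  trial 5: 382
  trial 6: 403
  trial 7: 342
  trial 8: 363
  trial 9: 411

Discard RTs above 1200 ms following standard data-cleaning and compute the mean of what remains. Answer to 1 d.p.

Excluded: 1313
Retained (n=8): Σ = 2992
Mean = 2992/8 = 374.0000

374.0 ms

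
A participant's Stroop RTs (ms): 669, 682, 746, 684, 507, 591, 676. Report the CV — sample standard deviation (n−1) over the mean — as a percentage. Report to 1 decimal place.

n = 7, Σ = 4555, M = 650.7143
Σ(x−M)² = 36359.429; s = √(36359.429/6) = 77.8454
CV = 77.8454 / 650.7143 = 0.11963 = 11.963%

12.0%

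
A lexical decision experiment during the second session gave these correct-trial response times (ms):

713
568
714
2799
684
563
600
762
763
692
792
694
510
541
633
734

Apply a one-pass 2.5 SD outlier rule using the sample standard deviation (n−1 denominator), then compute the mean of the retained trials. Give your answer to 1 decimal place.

n = 16, ΣRT = 12762, M = 797.625
Σ(x−M)² = 4383527.75; s = √(4383527.75/15) = 540.588
Cutoffs: 797.625 ± 2.5·540.588 → [-553.8, 2149.1]
Outside: 2799 → excluded.
Retained (n=15): Σ = 9963, mean = 9963/15 = 664.200

664.2 ms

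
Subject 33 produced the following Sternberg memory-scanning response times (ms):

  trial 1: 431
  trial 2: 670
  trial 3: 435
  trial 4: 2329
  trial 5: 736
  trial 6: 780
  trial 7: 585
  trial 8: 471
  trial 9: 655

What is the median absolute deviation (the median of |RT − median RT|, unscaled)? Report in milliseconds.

Sorted: 431, 435, 471, 585, 655, 670, 736, 780, 2329 → median = 655
|x − 655|: 224, 15, 220, 1674, 81, 125, 70, 184, 0
Sorted deviations: 0, 15, 70, 81, 125, 184, 220, 224, 1674 → MAD = 125

125 ms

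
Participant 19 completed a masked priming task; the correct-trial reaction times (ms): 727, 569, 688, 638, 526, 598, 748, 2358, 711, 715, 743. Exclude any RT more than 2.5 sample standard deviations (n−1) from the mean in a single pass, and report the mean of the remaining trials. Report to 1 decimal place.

n = 11, ΣRT = 9021, M = 820.091
Σ(x−M)² = 2657380.91; s = √(2657380.91/10) = 515.498
Cutoffs: 820.091 ± 2.5·515.498 → [-468.7, 2108.8]
Outside: 2358 → excluded.
Retained (n=10): Σ = 6663, mean = 6663/10 = 666.300

666.3 ms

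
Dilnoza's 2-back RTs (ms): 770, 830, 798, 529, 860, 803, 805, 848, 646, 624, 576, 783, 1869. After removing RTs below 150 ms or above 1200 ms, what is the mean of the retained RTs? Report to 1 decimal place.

Excluded: 1869
Retained (n=12): Σ = 8872
Mean = 8872/12 = 739.3333

739.3 ms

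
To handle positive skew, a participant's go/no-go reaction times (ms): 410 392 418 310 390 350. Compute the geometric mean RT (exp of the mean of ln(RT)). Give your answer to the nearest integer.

376 ms

ln(RT): 6.0162, 5.9713, 6.0355, 5.7366, 5.9661, 5.8579
Mean ln(RT) = 35.5836/6 = 5.93059
Geometric mean = exp(5.93059) = 376.38 ms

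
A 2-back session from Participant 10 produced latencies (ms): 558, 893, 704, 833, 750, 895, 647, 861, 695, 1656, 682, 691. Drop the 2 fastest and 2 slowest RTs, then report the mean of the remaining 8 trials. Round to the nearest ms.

Sorted: 558, 647, 682, 691, 695, 704, 750, 833, 861, 893, 895, 1656
Drop lowest 2 (558, 647) and highest 2 (895, 1656)
Remaining (n=8): Σ = 6109, mean = 6109/8 = 763.625

764 ms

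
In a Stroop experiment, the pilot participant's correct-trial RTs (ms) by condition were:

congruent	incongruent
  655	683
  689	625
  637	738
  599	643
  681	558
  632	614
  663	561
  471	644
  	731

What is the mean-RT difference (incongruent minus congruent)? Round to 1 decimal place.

15.7 ms

M(congruent) = 5027/8 = 628.375
M(incongruent) = 5797/9 = 644.111
Difference = 644.111 − 628.375 = 15.736 ms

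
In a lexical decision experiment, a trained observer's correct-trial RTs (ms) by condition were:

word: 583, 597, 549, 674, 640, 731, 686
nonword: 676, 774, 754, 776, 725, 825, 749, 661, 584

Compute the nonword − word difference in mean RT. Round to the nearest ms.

88 ms

M(word) = 4460/7 = 637.143
M(nonword) = 6524/9 = 724.889
Difference = 724.889 − 637.143 = 87.746 ms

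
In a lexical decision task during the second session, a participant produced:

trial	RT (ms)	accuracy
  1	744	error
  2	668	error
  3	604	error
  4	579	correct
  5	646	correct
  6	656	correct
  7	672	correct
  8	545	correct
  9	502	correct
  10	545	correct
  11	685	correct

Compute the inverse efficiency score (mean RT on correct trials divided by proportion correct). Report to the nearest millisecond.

830 ms

Correct trials (n=8): 579, 646, 656, 672, 545, 502, 545, 685
Mean correct RT = 4830/8 = 603.7500 ms
Proportion correct = 8/11
IES = 603.7500 / (8/11) = 830.156 ms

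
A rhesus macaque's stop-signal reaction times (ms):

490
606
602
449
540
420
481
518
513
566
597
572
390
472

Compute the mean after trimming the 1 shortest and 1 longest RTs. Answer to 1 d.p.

Sorted: 390, 420, 449, 472, 481, 490, 513, 518, 540, 566, 572, 597, 602, 606
Drop lowest 1 (390) and highest 1 (606)
Remaining (n=12): Σ = 6220, mean = 6220/12 = 518.333

518.3 ms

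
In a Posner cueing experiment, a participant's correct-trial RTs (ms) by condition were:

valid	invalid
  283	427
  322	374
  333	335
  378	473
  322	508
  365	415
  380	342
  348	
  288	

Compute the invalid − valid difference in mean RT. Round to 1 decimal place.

75.1 ms

M(valid) = 3019/9 = 335.444
M(invalid) = 2874/7 = 410.571
Difference = 410.571 − 335.444 = 75.127 ms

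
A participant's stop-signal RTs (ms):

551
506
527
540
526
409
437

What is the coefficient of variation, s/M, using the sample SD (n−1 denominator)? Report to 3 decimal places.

n = 7, Σ = 3496, M = 499.4286
Σ(x−M)² = 17889.714; s = √(17889.714/6) = 54.6042
CV = 54.6042 / 499.4286 = 0.10933

0.109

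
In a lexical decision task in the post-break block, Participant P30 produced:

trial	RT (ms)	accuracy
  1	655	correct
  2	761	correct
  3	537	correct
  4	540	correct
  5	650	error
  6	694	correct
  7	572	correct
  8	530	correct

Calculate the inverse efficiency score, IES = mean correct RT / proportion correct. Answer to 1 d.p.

700.2 ms

Correct trials (n=7): 655, 761, 537, 540, 694, 572, 530
Mean correct RT = 4289/7 = 612.7143 ms
Proportion correct = 7/8
IES = 612.7143 / (7/8) = 700.245 ms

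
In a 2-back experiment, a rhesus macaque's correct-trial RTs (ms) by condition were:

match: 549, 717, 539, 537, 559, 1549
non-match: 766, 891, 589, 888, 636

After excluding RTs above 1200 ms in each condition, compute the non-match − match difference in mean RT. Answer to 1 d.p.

173.8 ms

match: exclude 1549
M(match) = 2901/5 = 580.200
M(non-match) = 3770/5 = 754.000
Difference = 754.000 − 580.200 = 173.800 ms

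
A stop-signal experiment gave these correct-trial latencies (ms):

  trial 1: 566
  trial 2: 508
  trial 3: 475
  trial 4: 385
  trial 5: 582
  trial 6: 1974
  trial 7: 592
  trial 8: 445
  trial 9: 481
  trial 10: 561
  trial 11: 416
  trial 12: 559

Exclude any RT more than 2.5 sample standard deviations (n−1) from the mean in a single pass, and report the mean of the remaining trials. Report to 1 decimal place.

506.4 ms

n = 12, ΣRT = 7544, M = 628.667
Σ(x−M)² = 2025116.67; s = √(2025116.67/11) = 429.071
Cutoffs: 628.667 ± 2.5·429.071 → [-444.0, 1701.3]
Outside: 1974 → excluded.
Retained (n=11): Σ = 5570, mean = 5570/11 = 506.364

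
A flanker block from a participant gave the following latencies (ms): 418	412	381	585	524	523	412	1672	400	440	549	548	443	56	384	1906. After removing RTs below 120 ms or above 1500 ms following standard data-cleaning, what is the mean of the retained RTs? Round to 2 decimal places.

Excluded: 56, 1672, 1906
Retained (n=13): Σ = 6019
Mean = 6019/13 = 463.0000

463.00 ms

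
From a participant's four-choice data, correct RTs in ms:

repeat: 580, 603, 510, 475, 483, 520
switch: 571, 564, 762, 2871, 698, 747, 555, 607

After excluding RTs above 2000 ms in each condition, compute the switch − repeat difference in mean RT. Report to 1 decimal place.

114.9 ms

switch: exclude 2871
M(repeat) = 3171/6 = 528.500
M(switch) = 4504/7 = 643.429
Difference = 643.429 − 528.500 = 114.929 ms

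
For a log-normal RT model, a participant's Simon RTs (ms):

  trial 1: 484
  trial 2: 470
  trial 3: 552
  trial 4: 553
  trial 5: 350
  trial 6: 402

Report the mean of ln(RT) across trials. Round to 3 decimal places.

ln(RT): 6.1821, 6.1527, 6.3135, 6.3154, 5.8579, 5.9965
Σ ln(RT) = 36.8181
Mean = 36.8181/6 = 6.13635

6.136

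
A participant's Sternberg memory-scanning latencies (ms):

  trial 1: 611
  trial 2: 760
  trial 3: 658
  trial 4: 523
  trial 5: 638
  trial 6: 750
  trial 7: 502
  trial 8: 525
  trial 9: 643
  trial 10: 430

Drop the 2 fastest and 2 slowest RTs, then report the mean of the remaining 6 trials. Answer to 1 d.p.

599.7 ms

Sorted: 430, 502, 523, 525, 611, 638, 643, 658, 750, 760
Drop lowest 2 (430, 502) and highest 2 (750, 760)
Remaining (n=6): Σ = 3598, mean = 3598/6 = 599.667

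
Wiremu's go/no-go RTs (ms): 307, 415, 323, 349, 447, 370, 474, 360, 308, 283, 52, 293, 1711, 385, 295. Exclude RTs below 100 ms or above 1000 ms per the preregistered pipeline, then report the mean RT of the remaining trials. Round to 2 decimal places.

Excluded: 52, 1711
Retained (n=13): Σ = 4609
Mean = 4609/13 = 354.5385

354.54 ms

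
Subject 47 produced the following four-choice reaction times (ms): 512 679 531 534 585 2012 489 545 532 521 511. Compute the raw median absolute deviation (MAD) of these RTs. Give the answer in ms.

20 ms

Sorted: 489, 511, 512, 521, 531, 532, 534, 545, 585, 679, 2012 → median = 532
|x − 532|: 20, 147, 1, 2, 53, 1480, 43, 13, 0, 11, 21
Sorted deviations: 0, 1, 2, 11, 13, 20, 21, 43, 53, 147, 1480 → MAD = 20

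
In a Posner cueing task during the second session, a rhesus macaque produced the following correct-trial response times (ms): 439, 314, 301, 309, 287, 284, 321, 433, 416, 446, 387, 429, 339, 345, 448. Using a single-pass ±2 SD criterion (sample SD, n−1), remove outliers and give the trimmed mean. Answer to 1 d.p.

n = 15, ΣRT = 5498, M = 366.533
Σ(x−M)² = 56185.73; s = √(56185.73/14) = 63.350
Cutoffs: 366.533 ± 2·63.350 → [239.8, 493.2]
No RTs fall outside the cutoffs; all 15 retained. Mean = 5498/15 = 366.533

366.5 ms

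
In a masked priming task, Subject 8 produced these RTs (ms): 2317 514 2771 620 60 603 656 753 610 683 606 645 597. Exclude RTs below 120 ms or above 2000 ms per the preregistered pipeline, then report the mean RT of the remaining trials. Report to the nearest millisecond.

Excluded: 60, 2317, 2771
Retained (n=10): Σ = 6287
Mean = 6287/10 = 628.7000

629 ms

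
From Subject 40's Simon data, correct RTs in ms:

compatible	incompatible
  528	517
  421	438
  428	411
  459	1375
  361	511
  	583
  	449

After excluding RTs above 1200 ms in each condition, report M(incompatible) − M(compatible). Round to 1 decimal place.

incompatible: exclude 1375
M(compatible) = 2197/5 = 439.400
M(incompatible) = 2909/6 = 484.833
Difference = 484.833 − 439.400 = 45.433 ms

45.4 ms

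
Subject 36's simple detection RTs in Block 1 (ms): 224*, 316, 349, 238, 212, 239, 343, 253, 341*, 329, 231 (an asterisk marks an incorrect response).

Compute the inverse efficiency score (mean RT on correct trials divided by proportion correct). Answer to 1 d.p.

340.9 ms

Correct trials (n=9): 316, 349, 238, 212, 239, 343, 253, 329, 231
Mean correct RT = 2510/9 = 278.8889 ms
Proportion correct = 9/11
IES = 278.8889 / (9/11) = 340.864 ms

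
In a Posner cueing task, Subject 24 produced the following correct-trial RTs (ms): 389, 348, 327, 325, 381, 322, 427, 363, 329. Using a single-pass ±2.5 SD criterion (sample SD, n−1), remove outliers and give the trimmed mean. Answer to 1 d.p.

n = 9, ΣRT = 3211, M = 356.778
Σ(x−M)² = 10549.56; s = √(10549.56/8) = 36.314
Cutoffs: 356.778 ± 2.5·36.314 → [266.0, 447.6]
No RTs fall outside the cutoffs; all 9 retained. Mean = 3211/9 = 356.778

356.8 ms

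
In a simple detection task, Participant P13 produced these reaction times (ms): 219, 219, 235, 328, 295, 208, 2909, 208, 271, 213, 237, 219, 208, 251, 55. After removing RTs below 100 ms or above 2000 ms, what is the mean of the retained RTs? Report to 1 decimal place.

Excluded: 55, 2909
Retained (n=13): Σ = 3111
Mean = 3111/13 = 239.3077

239.3 ms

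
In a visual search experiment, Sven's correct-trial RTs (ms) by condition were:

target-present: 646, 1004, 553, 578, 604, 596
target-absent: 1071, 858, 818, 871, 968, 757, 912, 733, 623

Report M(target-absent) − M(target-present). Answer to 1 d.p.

M(target-present) = 3981/6 = 663.500
M(target-absent) = 7611/9 = 845.667
Difference = 845.667 − 663.500 = 182.167 ms

182.2 ms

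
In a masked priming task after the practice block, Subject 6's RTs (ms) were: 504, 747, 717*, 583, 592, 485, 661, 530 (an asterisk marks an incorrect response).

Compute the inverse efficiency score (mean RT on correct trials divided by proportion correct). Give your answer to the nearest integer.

670 ms

Correct trials (n=7): 504, 747, 583, 592, 485, 661, 530
Mean correct RT = 4102/7 = 586.0000 ms
Proportion correct = 7/8
IES = 586.0000 / (7/8) = 669.714 ms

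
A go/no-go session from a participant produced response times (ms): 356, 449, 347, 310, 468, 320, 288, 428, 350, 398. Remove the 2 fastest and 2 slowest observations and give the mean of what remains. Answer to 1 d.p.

366.5 ms

Sorted: 288, 310, 320, 347, 350, 356, 398, 428, 449, 468
Drop lowest 2 (288, 310) and highest 2 (449, 468)
Remaining (n=6): Σ = 2199, mean = 2199/6 = 366.500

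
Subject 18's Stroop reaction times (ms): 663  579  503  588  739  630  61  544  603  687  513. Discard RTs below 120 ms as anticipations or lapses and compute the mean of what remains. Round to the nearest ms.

605 ms

Excluded: 61
Retained (n=10): Σ = 6049
Mean = 6049/10 = 604.9000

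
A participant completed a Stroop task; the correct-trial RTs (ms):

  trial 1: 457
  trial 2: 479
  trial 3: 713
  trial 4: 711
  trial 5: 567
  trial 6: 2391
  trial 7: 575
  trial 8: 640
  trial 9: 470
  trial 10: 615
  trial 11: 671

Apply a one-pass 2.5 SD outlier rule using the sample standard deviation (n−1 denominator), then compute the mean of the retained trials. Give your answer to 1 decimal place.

n = 11, ΣRT = 8289, M = 753.545
Σ(x−M)² = 3034002.73; s = √(3034002.73/10) = 550.818
Cutoffs: 753.545 ± 2.5·550.818 → [-623.5, 2130.6]
Outside: 2391 → excluded.
Retained (n=10): Σ = 5898, mean = 5898/10 = 589.800

589.8 ms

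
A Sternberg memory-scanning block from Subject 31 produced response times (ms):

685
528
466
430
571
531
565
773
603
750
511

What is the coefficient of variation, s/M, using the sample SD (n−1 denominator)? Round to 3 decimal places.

0.190

n = 11, Σ = 6413, M = 583.0000
Σ(x−M)² = 123272.000; s = √(123272.000/10) = 111.0279
CV = 111.0279 / 583.0000 = 0.19044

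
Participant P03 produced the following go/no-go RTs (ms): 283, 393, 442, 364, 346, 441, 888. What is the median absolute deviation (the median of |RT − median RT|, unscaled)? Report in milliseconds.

48 ms

Sorted: 283, 346, 364, 393, 441, 442, 888 → median = 393
|x − 393|: 110, 0, 49, 29, 47, 48, 495
Sorted deviations: 0, 29, 47, 48, 49, 110, 495 → MAD = 48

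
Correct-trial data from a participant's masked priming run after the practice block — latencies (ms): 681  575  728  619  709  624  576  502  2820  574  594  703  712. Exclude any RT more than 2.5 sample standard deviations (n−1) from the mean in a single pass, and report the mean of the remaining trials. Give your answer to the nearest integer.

n = 13, ΣRT = 10417, M = 801.308
Σ(x−M)² = 4472010.77; s = √(4472010.77/12) = 610.465
Cutoffs: 801.308 ± 2.5·610.465 → [-724.9, 2327.5]
Outside: 2820 → excluded.
Retained (n=12): Σ = 7597, mean = 7597/12 = 633.083

633 ms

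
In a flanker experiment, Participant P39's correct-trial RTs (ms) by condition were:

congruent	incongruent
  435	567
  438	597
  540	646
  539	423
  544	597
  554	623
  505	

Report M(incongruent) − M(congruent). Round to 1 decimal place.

67.6 ms

M(congruent) = 3555/7 = 507.857
M(incongruent) = 3453/6 = 575.500
Difference = 575.500 − 507.857 = 67.643 ms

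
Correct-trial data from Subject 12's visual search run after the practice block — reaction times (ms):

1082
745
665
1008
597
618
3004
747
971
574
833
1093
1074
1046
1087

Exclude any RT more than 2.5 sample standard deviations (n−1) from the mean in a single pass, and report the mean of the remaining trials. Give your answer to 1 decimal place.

n = 15, ΣRT = 15144, M = 1009.600
Σ(x−M)² = 4805029.60; s = √(4805029.60/14) = 585.847
Cutoffs: 1009.600 ± 2.5·585.847 → [-455.0, 2474.2]
Outside: 3004 → excluded.
Retained (n=14): Σ = 12140, mean = 12140/14 = 867.143

867.1 ms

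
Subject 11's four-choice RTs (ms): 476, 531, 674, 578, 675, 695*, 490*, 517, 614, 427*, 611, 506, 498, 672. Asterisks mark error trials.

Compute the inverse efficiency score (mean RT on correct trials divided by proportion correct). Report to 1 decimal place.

734.9 ms

Correct trials (n=11): 476, 531, 674, 578, 675, 517, 614, 611, 506, 498, 672
Mean correct RT = 6352/11 = 577.4545 ms
Proportion correct = 11/14
IES = 577.4545 / (11/14) = 734.942 ms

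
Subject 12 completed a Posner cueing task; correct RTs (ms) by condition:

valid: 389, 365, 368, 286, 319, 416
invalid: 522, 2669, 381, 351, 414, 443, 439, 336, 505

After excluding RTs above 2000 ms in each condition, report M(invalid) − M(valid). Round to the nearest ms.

67 ms

invalid: exclude 2669
M(valid) = 2143/6 = 357.167
M(invalid) = 3391/8 = 423.875
Difference = 423.875 − 357.167 = 66.708 ms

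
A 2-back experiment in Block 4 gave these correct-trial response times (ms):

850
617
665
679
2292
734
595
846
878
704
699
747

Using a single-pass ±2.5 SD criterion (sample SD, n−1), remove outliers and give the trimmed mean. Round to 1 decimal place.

n = 12, ΣRT = 10306, M = 858.833
Σ(x−M)² = 2330189.67; s = √(2330189.67/11) = 460.256
Cutoffs: 858.833 ± 2.5·460.256 → [-291.8, 2009.5]
Outside: 2292 → excluded.
Retained (n=11): Σ = 8014, mean = 8014/11 = 728.545

728.5 ms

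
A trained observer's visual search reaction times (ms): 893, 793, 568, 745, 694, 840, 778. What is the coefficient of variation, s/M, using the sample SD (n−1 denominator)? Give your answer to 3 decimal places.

n = 7, Σ = 5311, M = 758.7143
Σ(x−M)² = 66935.429; s = √(66935.429/6) = 105.6215
CV = 105.6215 / 758.7143 = 0.13921

0.139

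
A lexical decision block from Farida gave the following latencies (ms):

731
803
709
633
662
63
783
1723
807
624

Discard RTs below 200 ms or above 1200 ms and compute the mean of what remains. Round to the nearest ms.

719 ms

Excluded: 63, 1723
Retained (n=8): Σ = 5752
Mean = 5752/8 = 719.0000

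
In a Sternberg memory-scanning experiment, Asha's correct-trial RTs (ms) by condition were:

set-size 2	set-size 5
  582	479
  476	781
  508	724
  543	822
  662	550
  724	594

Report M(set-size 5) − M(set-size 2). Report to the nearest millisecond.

76 ms

M(set-size 2) = 3495/6 = 582.500
M(set-size 5) = 3950/6 = 658.333
Difference = 658.333 − 582.500 = 75.833 ms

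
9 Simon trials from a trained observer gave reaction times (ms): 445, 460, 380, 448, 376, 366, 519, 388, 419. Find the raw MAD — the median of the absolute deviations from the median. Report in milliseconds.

39 ms

Sorted: 366, 376, 380, 388, 419, 445, 448, 460, 519 → median = 419
|x − 419|: 26, 41, 39, 29, 43, 53, 100, 31, 0
Sorted deviations: 0, 26, 29, 31, 39, 41, 43, 53, 100 → MAD = 39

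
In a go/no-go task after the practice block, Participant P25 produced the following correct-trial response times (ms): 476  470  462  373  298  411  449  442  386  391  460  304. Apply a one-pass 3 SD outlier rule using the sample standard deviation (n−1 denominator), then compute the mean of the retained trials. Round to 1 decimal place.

n = 12, ΣRT = 4922, M = 410.167
Σ(x−M)² = 41791.67; s = √(41791.67/11) = 61.638
Cutoffs: 410.167 ± 3·61.638 → [225.3, 595.1]
No RTs fall outside the cutoffs; all 12 retained. Mean = 4922/12 = 410.167

410.2 ms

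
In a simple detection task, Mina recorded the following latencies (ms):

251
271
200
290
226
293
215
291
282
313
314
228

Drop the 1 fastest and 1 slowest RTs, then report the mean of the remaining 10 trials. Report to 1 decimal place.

266.0 ms

Sorted: 200, 215, 226, 228, 251, 271, 282, 290, 291, 293, 313, 314
Drop lowest 1 (200) and highest 1 (314)
Remaining (n=10): Σ = 2660, mean = 2660/10 = 266.000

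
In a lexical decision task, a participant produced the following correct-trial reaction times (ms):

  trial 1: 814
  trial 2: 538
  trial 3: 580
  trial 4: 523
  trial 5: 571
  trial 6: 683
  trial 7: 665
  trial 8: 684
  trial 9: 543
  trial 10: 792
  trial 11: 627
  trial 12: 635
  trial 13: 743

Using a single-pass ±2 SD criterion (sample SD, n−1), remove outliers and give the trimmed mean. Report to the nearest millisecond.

n = 13, ΣRT = 8398, M = 646.000
Σ(x−M)² = 109988.00; s = √(109988.00/12) = 95.737
Cutoffs: 646.000 ± 2·95.737 → [454.5, 837.5]
No RTs fall outside the cutoffs; all 13 retained. Mean = 8398/13 = 646.000

646 ms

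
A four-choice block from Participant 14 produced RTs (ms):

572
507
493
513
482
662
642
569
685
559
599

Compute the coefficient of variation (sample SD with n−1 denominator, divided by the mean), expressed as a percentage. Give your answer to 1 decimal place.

n = 11, Σ = 6283, M = 571.1818
Σ(x−M)² = 48715.636; s = √(48715.636/10) = 69.7966
CV = 69.7966 / 571.1818 = 0.12220 = 12.220%

12.2%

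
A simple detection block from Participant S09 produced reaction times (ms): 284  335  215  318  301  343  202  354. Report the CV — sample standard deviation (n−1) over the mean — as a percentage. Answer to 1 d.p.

n = 8, Σ = 2352, M = 294.0000
Σ(x−M)² = 23112.000; s = √(23112.000/7) = 57.4605
CV = 57.4605 / 294.0000 = 0.19544 = 19.544%

19.5%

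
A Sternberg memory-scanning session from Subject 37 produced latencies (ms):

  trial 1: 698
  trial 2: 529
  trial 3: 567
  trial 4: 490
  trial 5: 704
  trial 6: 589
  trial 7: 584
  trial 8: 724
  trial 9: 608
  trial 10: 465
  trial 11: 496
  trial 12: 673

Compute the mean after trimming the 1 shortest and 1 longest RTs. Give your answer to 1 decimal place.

593.8 ms

Sorted: 465, 490, 496, 529, 567, 584, 589, 608, 673, 698, 704, 724
Drop lowest 1 (465) and highest 1 (724)
Remaining (n=10): Σ = 5938, mean = 5938/10 = 593.800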